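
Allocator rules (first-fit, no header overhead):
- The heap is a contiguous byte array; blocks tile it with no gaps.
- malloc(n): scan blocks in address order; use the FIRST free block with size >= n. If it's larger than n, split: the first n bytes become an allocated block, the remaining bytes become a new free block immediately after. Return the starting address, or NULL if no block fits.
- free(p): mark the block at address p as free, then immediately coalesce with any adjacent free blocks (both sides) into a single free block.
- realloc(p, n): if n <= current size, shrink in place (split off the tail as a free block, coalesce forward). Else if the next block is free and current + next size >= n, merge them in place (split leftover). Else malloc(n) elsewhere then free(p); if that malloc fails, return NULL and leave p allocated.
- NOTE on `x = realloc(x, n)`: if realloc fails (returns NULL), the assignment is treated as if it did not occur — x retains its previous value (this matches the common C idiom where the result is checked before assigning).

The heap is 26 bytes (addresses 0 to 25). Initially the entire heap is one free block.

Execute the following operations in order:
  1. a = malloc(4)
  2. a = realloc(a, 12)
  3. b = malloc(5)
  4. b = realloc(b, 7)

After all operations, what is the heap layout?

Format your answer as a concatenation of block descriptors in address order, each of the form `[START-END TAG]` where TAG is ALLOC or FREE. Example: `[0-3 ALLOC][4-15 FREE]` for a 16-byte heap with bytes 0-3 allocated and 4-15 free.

Answer: [0-11 ALLOC][12-18 ALLOC][19-25 FREE]

Derivation:
Op 1: a = malloc(4) -> a = 0; heap: [0-3 ALLOC][4-25 FREE]
Op 2: a = realloc(a, 12) -> a = 0; heap: [0-11 ALLOC][12-25 FREE]
Op 3: b = malloc(5) -> b = 12; heap: [0-11 ALLOC][12-16 ALLOC][17-25 FREE]
Op 4: b = realloc(b, 7) -> b = 12; heap: [0-11 ALLOC][12-18 ALLOC][19-25 FREE]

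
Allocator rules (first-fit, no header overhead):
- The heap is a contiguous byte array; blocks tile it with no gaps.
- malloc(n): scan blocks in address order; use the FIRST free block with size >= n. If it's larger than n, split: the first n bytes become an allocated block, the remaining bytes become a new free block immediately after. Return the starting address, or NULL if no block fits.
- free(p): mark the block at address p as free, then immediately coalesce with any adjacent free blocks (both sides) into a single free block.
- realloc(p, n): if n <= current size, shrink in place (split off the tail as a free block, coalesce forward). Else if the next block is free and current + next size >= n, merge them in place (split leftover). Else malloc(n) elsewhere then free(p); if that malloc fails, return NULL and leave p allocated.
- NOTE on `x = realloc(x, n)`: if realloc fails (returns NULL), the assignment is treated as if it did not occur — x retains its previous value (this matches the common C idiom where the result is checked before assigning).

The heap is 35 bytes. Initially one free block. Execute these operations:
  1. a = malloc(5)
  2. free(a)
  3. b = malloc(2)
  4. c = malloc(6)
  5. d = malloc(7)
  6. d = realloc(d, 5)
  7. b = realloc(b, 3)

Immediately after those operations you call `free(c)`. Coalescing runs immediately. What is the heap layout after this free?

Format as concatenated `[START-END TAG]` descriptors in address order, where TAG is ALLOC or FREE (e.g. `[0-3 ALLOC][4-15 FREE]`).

Op 1: a = malloc(5) -> a = 0; heap: [0-4 ALLOC][5-34 FREE]
Op 2: free(a) -> (freed a); heap: [0-34 FREE]
Op 3: b = malloc(2) -> b = 0; heap: [0-1 ALLOC][2-34 FREE]
Op 4: c = malloc(6) -> c = 2; heap: [0-1 ALLOC][2-7 ALLOC][8-34 FREE]
Op 5: d = malloc(7) -> d = 8; heap: [0-1 ALLOC][2-7 ALLOC][8-14 ALLOC][15-34 FREE]
Op 6: d = realloc(d, 5) -> d = 8; heap: [0-1 ALLOC][2-7 ALLOC][8-12 ALLOC][13-34 FREE]
Op 7: b = realloc(b, 3) -> b = 13; heap: [0-1 FREE][2-7 ALLOC][8-12 ALLOC][13-15 ALLOC][16-34 FREE]
free(c): c = 2 -> block [2-7 ALLOC]; mark free, coalesce with adjacent free neighbors -> [0-7 FREE][8-12 ALLOC][13-15 ALLOC][16-34 FREE]

Answer: [0-7 FREE][8-12 ALLOC][13-15 ALLOC][16-34 FREE]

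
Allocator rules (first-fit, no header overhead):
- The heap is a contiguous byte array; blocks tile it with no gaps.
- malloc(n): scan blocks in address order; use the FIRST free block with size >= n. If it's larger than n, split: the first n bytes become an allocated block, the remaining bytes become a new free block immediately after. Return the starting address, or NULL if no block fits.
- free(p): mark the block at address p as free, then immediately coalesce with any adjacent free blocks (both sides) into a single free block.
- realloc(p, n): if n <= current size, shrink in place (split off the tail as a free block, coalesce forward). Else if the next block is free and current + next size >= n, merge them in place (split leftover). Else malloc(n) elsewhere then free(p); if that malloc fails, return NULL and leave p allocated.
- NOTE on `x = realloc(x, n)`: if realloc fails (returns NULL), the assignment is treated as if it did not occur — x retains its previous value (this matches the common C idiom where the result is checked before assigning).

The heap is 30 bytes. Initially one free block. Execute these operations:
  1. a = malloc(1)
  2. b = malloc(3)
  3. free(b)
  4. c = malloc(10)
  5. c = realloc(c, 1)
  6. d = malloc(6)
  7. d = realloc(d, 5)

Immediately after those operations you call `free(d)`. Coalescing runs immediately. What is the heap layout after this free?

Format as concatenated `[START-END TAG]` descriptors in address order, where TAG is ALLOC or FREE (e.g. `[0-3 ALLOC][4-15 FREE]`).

Op 1: a = malloc(1) -> a = 0; heap: [0-0 ALLOC][1-29 FREE]
Op 2: b = malloc(3) -> b = 1; heap: [0-0 ALLOC][1-3 ALLOC][4-29 FREE]
Op 3: free(b) -> (freed b); heap: [0-0 ALLOC][1-29 FREE]
Op 4: c = malloc(10) -> c = 1; heap: [0-0 ALLOC][1-10 ALLOC][11-29 FREE]
Op 5: c = realloc(c, 1) -> c = 1; heap: [0-0 ALLOC][1-1 ALLOC][2-29 FREE]
Op 6: d = malloc(6) -> d = 2; heap: [0-0 ALLOC][1-1 ALLOC][2-7 ALLOC][8-29 FREE]
Op 7: d = realloc(d, 5) -> d = 2; heap: [0-0 ALLOC][1-1 ALLOC][2-6 ALLOC][7-29 FREE]
free(d): d = 2 -> block [2-6 ALLOC]; mark free, coalesce with adjacent free neighbors -> [0-0 ALLOC][1-1 ALLOC][2-29 FREE]

Answer: [0-0 ALLOC][1-1 ALLOC][2-29 FREE]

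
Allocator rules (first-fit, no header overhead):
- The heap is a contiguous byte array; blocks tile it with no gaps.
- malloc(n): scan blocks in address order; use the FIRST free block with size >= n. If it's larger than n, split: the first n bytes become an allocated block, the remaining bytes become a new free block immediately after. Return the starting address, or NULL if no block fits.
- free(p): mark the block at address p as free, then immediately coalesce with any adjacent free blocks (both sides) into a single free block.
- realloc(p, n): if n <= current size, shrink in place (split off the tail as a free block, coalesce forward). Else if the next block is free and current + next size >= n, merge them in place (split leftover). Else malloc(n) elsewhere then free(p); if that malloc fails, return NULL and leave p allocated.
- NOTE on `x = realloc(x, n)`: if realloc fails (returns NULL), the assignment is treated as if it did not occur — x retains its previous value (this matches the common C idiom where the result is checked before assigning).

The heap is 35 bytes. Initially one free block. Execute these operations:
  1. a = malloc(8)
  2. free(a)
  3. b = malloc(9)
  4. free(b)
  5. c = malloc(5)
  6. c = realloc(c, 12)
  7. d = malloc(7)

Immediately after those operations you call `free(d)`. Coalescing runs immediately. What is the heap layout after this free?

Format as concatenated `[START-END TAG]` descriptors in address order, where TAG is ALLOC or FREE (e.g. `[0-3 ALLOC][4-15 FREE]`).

Answer: [0-11 ALLOC][12-34 FREE]

Derivation:
Op 1: a = malloc(8) -> a = 0; heap: [0-7 ALLOC][8-34 FREE]
Op 2: free(a) -> (freed a); heap: [0-34 FREE]
Op 3: b = malloc(9) -> b = 0; heap: [0-8 ALLOC][9-34 FREE]
Op 4: free(b) -> (freed b); heap: [0-34 FREE]
Op 5: c = malloc(5) -> c = 0; heap: [0-4 ALLOC][5-34 FREE]
Op 6: c = realloc(c, 12) -> c = 0; heap: [0-11 ALLOC][12-34 FREE]
Op 7: d = malloc(7) -> d = 12; heap: [0-11 ALLOC][12-18 ALLOC][19-34 FREE]
free(d): d = 12 -> block [12-18 ALLOC]; mark free, coalesce with adjacent free neighbors -> [0-11 ALLOC][12-34 FREE]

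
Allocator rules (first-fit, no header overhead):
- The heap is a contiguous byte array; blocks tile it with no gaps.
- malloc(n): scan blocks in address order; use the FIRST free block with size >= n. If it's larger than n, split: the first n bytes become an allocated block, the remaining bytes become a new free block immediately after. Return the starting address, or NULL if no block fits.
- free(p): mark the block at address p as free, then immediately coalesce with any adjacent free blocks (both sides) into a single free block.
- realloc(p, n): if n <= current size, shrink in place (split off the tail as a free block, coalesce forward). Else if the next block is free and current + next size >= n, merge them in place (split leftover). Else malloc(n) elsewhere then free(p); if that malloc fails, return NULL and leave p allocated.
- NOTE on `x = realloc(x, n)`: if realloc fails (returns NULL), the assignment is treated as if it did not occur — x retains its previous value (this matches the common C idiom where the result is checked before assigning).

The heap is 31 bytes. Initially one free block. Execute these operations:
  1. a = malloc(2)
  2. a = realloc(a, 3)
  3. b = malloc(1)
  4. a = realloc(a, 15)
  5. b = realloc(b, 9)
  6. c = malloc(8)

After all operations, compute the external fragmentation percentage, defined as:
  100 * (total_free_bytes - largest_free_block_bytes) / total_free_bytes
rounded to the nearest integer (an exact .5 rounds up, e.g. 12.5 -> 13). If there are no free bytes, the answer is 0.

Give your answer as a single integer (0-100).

Answer: 43

Derivation:
Op 1: a = malloc(2) -> a = 0; heap: [0-1 ALLOC][2-30 FREE]
Op 2: a = realloc(a, 3) -> a = 0; heap: [0-2 ALLOC][3-30 FREE]
Op 3: b = malloc(1) -> b = 3; heap: [0-2 ALLOC][3-3 ALLOC][4-30 FREE]
Op 4: a = realloc(a, 15) -> a = 4; heap: [0-2 FREE][3-3 ALLOC][4-18 ALLOC][19-30 FREE]
Op 5: b = realloc(b, 9) -> b = 19; heap: [0-3 FREE][4-18 ALLOC][19-27 ALLOC][28-30 FREE]
Op 6: c = malloc(8) -> c = NULL; heap: [0-3 FREE][4-18 ALLOC][19-27 ALLOC][28-30 FREE]
Free blocks: [4 3] total_free=7 largest=4 -> 100*(7-4)/7 = 300/7 ≈ 42.857 -> rounds to 43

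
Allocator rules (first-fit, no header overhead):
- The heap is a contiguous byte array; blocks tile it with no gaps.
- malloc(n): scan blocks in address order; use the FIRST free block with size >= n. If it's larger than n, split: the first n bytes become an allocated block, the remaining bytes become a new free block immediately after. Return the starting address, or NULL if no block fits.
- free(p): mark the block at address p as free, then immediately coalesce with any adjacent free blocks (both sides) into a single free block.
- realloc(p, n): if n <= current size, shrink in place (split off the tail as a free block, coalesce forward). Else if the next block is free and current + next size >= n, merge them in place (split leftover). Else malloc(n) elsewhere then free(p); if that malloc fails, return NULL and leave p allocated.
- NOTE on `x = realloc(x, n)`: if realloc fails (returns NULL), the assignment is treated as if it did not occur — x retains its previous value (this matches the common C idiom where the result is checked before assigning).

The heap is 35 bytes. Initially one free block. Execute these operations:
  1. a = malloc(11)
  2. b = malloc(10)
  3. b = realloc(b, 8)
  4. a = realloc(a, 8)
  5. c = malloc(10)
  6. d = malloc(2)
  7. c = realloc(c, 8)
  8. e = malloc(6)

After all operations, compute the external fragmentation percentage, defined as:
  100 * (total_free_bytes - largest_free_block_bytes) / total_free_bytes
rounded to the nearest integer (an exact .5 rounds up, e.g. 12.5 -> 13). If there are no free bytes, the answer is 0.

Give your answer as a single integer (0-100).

Answer: 33

Derivation:
Op 1: a = malloc(11) -> a = 0; heap: [0-10 ALLOC][11-34 FREE]
Op 2: b = malloc(10) -> b = 11; heap: [0-10 ALLOC][11-20 ALLOC][21-34 FREE]
Op 3: b = realloc(b, 8) -> b = 11; heap: [0-10 ALLOC][11-18 ALLOC][19-34 FREE]
Op 4: a = realloc(a, 8) -> a = 0; heap: [0-7 ALLOC][8-10 FREE][11-18 ALLOC][19-34 FREE]
Op 5: c = malloc(10) -> c = 19; heap: [0-7 ALLOC][8-10 FREE][11-18 ALLOC][19-28 ALLOC][29-34 FREE]
Op 6: d = malloc(2) -> d = 8; heap: [0-7 ALLOC][8-9 ALLOC][10-10 FREE][11-18 ALLOC][19-28 ALLOC][29-34 FREE]
Op 7: c = realloc(c, 8) -> c = 19; heap: [0-7 ALLOC][8-9 ALLOC][10-10 FREE][11-18 ALLOC][19-26 ALLOC][27-34 FREE]
Op 8: e = malloc(6) -> e = 27; heap: [0-7 ALLOC][8-9 ALLOC][10-10 FREE][11-18 ALLOC][19-26 ALLOC][27-32 ALLOC][33-34 FREE]
Free blocks: [1 2] total_free=3 largest=2 -> 100*(3-2)/3 = 100/3 ≈ 33.333 -> rounds to 33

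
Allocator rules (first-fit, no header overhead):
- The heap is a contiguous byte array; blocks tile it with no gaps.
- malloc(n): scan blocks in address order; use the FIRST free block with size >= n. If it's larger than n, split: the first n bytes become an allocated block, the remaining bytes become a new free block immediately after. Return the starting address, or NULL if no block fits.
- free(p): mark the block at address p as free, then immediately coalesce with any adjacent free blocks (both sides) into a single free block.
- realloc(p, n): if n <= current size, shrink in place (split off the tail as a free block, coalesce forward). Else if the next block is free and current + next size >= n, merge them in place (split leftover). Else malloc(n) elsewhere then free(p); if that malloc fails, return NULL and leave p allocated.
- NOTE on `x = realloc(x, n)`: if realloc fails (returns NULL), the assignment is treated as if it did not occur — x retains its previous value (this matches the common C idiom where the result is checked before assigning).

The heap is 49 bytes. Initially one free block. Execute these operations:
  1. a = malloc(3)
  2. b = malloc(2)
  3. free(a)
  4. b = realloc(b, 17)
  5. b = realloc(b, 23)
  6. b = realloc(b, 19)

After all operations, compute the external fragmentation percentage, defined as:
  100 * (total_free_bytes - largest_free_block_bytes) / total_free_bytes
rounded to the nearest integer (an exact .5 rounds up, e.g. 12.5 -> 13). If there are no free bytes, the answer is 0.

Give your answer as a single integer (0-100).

Answer: 10

Derivation:
Op 1: a = malloc(3) -> a = 0; heap: [0-2 ALLOC][3-48 FREE]
Op 2: b = malloc(2) -> b = 3; heap: [0-2 ALLOC][3-4 ALLOC][5-48 FREE]
Op 3: free(a) -> (freed a); heap: [0-2 FREE][3-4 ALLOC][5-48 FREE]
Op 4: b = realloc(b, 17) -> b = 3; heap: [0-2 FREE][3-19 ALLOC][20-48 FREE]
Op 5: b = realloc(b, 23) -> b = 3; heap: [0-2 FREE][3-25 ALLOC][26-48 FREE]
Op 6: b = realloc(b, 19) -> b = 3; heap: [0-2 FREE][3-21 ALLOC][22-48 FREE]
Free blocks: [3 27] total_free=30 largest=27 -> 100*(30-27)/30 = 300/30 = 10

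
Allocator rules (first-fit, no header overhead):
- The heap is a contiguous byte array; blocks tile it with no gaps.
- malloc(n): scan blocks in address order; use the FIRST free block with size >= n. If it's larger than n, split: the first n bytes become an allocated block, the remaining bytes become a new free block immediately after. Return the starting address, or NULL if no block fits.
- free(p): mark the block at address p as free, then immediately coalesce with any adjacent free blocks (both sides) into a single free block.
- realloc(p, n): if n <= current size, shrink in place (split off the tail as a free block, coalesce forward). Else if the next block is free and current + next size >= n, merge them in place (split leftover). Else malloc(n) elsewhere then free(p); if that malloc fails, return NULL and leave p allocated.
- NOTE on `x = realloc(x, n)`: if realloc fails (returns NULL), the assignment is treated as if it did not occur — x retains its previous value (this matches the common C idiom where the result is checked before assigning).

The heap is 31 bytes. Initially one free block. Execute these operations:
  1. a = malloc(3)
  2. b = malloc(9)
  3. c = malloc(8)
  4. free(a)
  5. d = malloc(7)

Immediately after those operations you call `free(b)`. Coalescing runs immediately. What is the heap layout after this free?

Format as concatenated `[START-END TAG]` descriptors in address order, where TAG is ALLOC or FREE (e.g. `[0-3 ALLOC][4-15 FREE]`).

Op 1: a = malloc(3) -> a = 0; heap: [0-2 ALLOC][3-30 FREE]
Op 2: b = malloc(9) -> b = 3; heap: [0-2 ALLOC][3-11 ALLOC][12-30 FREE]
Op 3: c = malloc(8) -> c = 12; heap: [0-2 ALLOC][3-11 ALLOC][12-19 ALLOC][20-30 FREE]
Op 4: free(a) -> (freed a); heap: [0-2 FREE][3-11 ALLOC][12-19 ALLOC][20-30 FREE]
Op 5: d = malloc(7) -> d = 20; heap: [0-2 FREE][3-11 ALLOC][12-19 ALLOC][20-26 ALLOC][27-30 FREE]
free(b): b = 3 -> block [3-11 ALLOC]; mark free, coalesce with adjacent free neighbors -> [0-11 FREE][12-19 ALLOC][20-26 ALLOC][27-30 FREE]

Answer: [0-11 FREE][12-19 ALLOC][20-26 ALLOC][27-30 FREE]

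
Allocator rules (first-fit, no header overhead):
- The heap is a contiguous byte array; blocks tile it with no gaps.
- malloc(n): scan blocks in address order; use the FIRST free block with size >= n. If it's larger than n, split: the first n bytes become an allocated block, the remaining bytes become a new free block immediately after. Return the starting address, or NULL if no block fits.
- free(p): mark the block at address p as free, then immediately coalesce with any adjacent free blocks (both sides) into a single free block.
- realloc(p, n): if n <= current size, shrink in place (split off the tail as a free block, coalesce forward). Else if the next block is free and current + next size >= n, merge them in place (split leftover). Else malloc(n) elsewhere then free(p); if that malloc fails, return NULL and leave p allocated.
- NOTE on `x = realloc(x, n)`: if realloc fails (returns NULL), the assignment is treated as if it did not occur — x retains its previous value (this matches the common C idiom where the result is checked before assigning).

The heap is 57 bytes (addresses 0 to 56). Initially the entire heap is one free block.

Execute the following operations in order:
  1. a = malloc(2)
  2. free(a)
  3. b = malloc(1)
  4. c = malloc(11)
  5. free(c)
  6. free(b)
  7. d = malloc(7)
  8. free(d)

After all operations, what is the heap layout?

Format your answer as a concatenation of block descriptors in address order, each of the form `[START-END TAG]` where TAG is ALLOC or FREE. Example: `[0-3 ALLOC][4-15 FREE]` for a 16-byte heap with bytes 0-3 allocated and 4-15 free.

Answer: [0-56 FREE]

Derivation:
Op 1: a = malloc(2) -> a = 0; heap: [0-1 ALLOC][2-56 FREE]
Op 2: free(a) -> (freed a); heap: [0-56 FREE]
Op 3: b = malloc(1) -> b = 0; heap: [0-0 ALLOC][1-56 FREE]
Op 4: c = malloc(11) -> c = 1; heap: [0-0 ALLOC][1-11 ALLOC][12-56 FREE]
Op 5: free(c) -> (freed c); heap: [0-0 ALLOC][1-56 FREE]
Op 6: free(b) -> (freed b); heap: [0-56 FREE]
Op 7: d = malloc(7) -> d = 0; heap: [0-6 ALLOC][7-56 FREE]
Op 8: free(d) -> (freed d); heap: [0-56 FREE]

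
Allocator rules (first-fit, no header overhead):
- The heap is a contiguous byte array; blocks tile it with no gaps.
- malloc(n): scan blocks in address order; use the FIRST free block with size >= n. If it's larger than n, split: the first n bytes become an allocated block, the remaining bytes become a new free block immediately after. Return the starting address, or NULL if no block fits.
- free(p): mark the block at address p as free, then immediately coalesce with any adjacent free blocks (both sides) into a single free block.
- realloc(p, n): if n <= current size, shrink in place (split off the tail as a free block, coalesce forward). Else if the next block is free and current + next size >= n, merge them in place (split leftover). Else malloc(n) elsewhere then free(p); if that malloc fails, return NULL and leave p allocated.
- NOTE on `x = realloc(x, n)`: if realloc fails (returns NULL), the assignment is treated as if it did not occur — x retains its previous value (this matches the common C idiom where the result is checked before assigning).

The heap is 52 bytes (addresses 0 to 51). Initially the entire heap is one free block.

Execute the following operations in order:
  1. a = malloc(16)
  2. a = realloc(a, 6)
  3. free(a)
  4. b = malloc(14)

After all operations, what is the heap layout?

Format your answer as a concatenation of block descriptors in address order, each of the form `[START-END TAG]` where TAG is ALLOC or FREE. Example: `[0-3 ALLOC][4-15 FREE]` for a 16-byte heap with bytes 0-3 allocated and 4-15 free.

Answer: [0-13 ALLOC][14-51 FREE]

Derivation:
Op 1: a = malloc(16) -> a = 0; heap: [0-15 ALLOC][16-51 FREE]
Op 2: a = realloc(a, 6) -> a = 0; heap: [0-5 ALLOC][6-51 FREE]
Op 3: free(a) -> (freed a); heap: [0-51 FREE]
Op 4: b = malloc(14) -> b = 0; heap: [0-13 ALLOC][14-51 FREE]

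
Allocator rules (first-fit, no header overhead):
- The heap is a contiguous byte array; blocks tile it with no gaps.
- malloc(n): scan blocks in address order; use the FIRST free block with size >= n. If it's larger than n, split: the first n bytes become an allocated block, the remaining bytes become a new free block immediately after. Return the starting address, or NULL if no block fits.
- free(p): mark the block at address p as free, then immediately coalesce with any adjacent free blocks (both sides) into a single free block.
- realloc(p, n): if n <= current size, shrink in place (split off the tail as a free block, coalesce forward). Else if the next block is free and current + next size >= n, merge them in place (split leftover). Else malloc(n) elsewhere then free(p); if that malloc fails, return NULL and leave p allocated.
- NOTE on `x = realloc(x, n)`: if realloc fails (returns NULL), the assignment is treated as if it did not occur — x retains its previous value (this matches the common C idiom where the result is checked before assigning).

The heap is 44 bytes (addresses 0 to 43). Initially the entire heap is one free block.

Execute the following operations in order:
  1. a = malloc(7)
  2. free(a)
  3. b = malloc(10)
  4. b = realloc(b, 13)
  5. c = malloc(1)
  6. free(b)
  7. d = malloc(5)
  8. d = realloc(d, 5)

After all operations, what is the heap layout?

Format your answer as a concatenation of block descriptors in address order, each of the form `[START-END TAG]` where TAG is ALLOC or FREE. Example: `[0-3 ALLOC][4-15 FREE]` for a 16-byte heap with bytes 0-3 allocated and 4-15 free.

Answer: [0-4 ALLOC][5-12 FREE][13-13 ALLOC][14-43 FREE]

Derivation:
Op 1: a = malloc(7) -> a = 0; heap: [0-6 ALLOC][7-43 FREE]
Op 2: free(a) -> (freed a); heap: [0-43 FREE]
Op 3: b = malloc(10) -> b = 0; heap: [0-9 ALLOC][10-43 FREE]
Op 4: b = realloc(b, 13) -> b = 0; heap: [0-12 ALLOC][13-43 FREE]
Op 5: c = malloc(1) -> c = 13; heap: [0-12 ALLOC][13-13 ALLOC][14-43 FREE]
Op 6: free(b) -> (freed b); heap: [0-12 FREE][13-13 ALLOC][14-43 FREE]
Op 7: d = malloc(5) -> d = 0; heap: [0-4 ALLOC][5-12 FREE][13-13 ALLOC][14-43 FREE]
Op 8: d = realloc(d, 5) -> d = 0; heap: [0-4 ALLOC][5-12 FREE][13-13 ALLOC][14-43 FREE]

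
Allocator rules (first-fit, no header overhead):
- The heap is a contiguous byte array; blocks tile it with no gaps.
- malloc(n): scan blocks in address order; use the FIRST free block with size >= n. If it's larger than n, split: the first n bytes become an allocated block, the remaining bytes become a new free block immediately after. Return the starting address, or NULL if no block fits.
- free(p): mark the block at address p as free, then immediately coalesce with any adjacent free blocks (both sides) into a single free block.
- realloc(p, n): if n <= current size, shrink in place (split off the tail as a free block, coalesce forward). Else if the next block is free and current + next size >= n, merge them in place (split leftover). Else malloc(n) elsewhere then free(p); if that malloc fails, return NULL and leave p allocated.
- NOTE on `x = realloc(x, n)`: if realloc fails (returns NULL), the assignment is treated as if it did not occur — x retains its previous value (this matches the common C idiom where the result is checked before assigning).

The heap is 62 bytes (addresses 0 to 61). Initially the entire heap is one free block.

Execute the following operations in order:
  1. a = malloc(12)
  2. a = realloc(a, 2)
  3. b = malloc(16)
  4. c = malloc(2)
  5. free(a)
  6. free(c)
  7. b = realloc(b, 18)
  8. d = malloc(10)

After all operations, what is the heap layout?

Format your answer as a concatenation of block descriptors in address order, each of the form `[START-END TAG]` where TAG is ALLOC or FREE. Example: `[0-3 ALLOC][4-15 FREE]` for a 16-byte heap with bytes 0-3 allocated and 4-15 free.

Answer: [0-1 FREE][2-19 ALLOC][20-29 ALLOC][30-61 FREE]

Derivation:
Op 1: a = malloc(12) -> a = 0; heap: [0-11 ALLOC][12-61 FREE]
Op 2: a = realloc(a, 2) -> a = 0; heap: [0-1 ALLOC][2-61 FREE]
Op 3: b = malloc(16) -> b = 2; heap: [0-1 ALLOC][2-17 ALLOC][18-61 FREE]
Op 4: c = malloc(2) -> c = 18; heap: [0-1 ALLOC][2-17 ALLOC][18-19 ALLOC][20-61 FREE]
Op 5: free(a) -> (freed a); heap: [0-1 FREE][2-17 ALLOC][18-19 ALLOC][20-61 FREE]
Op 6: free(c) -> (freed c); heap: [0-1 FREE][2-17 ALLOC][18-61 FREE]
Op 7: b = realloc(b, 18) -> b = 2; heap: [0-1 FREE][2-19 ALLOC][20-61 FREE]
Op 8: d = malloc(10) -> d = 20; heap: [0-1 FREE][2-19 ALLOC][20-29 ALLOC][30-61 FREE]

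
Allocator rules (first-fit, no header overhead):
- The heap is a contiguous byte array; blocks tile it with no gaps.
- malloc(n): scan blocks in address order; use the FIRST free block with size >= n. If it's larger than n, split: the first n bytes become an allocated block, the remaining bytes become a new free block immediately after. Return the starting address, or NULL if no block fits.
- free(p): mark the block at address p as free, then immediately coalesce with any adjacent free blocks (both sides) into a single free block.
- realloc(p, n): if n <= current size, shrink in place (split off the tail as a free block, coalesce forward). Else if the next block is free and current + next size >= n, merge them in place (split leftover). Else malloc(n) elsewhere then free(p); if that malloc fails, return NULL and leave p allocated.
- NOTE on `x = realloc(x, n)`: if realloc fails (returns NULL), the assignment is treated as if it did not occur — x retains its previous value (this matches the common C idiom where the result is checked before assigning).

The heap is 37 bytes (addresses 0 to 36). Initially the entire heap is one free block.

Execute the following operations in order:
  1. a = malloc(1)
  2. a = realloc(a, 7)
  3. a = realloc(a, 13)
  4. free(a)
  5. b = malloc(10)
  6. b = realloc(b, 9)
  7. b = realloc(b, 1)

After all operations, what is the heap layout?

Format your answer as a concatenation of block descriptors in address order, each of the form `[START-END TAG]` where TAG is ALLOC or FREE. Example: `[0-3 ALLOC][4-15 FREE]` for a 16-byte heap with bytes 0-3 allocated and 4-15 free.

Answer: [0-0 ALLOC][1-36 FREE]

Derivation:
Op 1: a = malloc(1) -> a = 0; heap: [0-0 ALLOC][1-36 FREE]
Op 2: a = realloc(a, 7) -> a = 0; heap: [0-6 ALLOC][7-36 FREE]
Op 3: a = realloc(a, 13) -> a = 0; heap: [0-12 ALLOC][13-36 FREE]
Op 4: free(a) -> (freed a); heap: [0-36 FREE]
Op 5: b = malloc(10) -> b = 0; heap: [0-9 ALLOC][10-36 FREE]
Op 6: b = realloc(b, 9) -> b = 0; heap: [0-8 ALLOC][9-36 FREE]
Op 7: b = realloc(b, 1) -> b = 0; heap: [0-0 ALLOC][1-36 FREE]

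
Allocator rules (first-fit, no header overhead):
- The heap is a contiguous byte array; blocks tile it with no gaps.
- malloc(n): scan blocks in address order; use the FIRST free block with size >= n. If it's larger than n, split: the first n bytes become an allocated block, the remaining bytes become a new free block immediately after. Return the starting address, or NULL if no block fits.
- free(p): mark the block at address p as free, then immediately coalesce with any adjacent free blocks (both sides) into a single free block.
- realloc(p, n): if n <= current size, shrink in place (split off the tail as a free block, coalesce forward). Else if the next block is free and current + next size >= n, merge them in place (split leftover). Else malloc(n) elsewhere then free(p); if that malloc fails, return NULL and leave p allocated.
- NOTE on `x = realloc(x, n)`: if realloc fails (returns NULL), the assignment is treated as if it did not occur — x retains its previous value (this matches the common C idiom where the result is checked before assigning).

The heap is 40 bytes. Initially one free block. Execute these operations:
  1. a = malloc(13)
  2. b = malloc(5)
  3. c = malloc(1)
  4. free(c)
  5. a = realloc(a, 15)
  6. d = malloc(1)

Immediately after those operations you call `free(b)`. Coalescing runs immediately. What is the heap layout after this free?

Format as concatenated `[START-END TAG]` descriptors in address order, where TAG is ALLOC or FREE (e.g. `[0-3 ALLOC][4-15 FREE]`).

Answer: [0-0 ALLOC][1-17 FREE][18-32 ALLOC][33-39 FREE]

Derivation:
Op 1: a = malloc(13) -> a = 0; heap: [0-12 ALLOC][13-39 FREE]
Op 2: b = malloc(5) -> b = 13; heap: [0-12 ALLOC][13-17 ALLOC][18-39 FREE]
Op 3: c = malloc(1) -> c = 18; heap: [0-12 ALLOC][13-17 ALLOC][18-18 ALLOC][19-39 FREE]
Op 4: free(c) -> (freed c); heap: [0-12 ALLOC][13-17 ALLOC][18-39 FREE]
Op 5: a = realloc(a, 15) -> a = 18; heap: [0-12 FREE][13-17 ALLOC][18-32 ALLOC][33-39 FREE]
Op 6: d = malloc(1) -> d = 0; heap: [0-0 ALLOC][1-12 FREE][13-17 ALLOC][18-32 ALLOC][33-39 FREE]
free(b): b = 13 -> block [13-17 ALLOC]; mark free, coalesce with adjacent free neighbors -> [0-0 ALLOC][1-17 FREE][18-32 ALLOC][33-39 FREE]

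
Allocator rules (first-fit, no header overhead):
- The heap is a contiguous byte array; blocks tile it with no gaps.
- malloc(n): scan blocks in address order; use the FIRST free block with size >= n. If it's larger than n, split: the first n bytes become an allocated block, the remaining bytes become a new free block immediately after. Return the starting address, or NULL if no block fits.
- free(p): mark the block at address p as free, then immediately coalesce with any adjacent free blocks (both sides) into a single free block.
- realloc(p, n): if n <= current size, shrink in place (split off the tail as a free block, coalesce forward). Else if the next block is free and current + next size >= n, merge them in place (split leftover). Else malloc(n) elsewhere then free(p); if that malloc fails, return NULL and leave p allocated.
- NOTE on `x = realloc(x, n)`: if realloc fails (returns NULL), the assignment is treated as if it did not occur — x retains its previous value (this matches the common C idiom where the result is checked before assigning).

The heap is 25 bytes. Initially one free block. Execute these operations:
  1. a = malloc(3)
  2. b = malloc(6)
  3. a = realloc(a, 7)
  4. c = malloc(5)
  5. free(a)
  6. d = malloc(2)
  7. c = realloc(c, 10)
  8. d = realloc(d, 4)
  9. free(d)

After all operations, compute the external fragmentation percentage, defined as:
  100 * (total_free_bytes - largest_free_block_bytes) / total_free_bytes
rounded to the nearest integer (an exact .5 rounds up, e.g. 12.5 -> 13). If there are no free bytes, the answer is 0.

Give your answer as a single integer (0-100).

Answer: 50

Derivation:
Op 1: a = malloc(3) -> a = 0; heap: [0-2 ALLOC][3-24 FREE]
Op 2: b = malloc(6) -> b = 3; heap: [0-2 ALLOC][3-8 ALLOC][9-24 FREE]
Op 3: a = realloc(a, 7) -> a = 9; heap: [0-2 FREE][3-8 ALLOC][9-15 ALLOC][16-24 FREE]
Op 4: c = malloc(5) -> c = 16; heap: [0-2 FREE][3-8 ALLOC][9-15 ALLOC][16-20 ALLOC][21-24 FREE]
Op 5: free(a) -> (freed a); heap: [0-2 FREE][3-8 ALLOC][9-15 FREE][16-20 ALLOC][21-24 FREE]
Op 6: d = malloc(2) -> d = 0; heap: [0-1 ALLOC][2-2 FREE][3-8 ALLOC][9-15 FREE][16-20 ALLOC][21-24 FREE]
Op 7: c = realloc(c, 10) -> NULL (c unchanged); heap: [0-1 ALLOC][2-2 FREE][3-8 ALLOC][9-15 FREE][16-20 ALLOC][21-24 FREE]
Op 8: d = realloc(d, 4) -> d = 9; heap: [0-2 FREE][3-8 ALLOC][9-12 ALLOC][13-15 FREE][16-20 ALLOC][21-24 FREE]
Op 9: free(d) -> (freed d); heap: [0-2 FREE][3-8 ALLOC][9-15 FREE][16-20 ALLOC][21-24 FREE]
Free blocks: [3 7 4] total_free=14 largest=7 -> 100*(14-7)/14 = 700/14 = 50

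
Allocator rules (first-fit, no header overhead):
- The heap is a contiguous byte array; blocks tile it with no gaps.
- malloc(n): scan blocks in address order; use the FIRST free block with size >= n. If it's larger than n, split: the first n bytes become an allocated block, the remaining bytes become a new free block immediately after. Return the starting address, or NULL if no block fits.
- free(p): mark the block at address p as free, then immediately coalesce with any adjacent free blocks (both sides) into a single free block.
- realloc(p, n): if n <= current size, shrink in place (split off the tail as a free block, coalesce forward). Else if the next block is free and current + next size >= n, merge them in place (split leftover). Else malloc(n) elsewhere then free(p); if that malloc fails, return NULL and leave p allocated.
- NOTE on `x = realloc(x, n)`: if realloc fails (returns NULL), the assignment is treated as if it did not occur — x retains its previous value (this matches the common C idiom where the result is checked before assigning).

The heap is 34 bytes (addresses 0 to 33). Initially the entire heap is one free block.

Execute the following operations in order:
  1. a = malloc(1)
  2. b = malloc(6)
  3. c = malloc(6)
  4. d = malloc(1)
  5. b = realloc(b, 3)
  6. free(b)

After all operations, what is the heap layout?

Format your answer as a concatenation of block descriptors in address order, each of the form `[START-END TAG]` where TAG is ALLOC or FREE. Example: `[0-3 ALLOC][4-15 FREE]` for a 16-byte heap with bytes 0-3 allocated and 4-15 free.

Op 1: a = malloc(1) -> a = 0; heap: [0-0 ALLOC][1-33 FREE]
Op 2: b = malloc(6) -> b = 1; heap: [0-0 ALLOC][1-6 ALLOC][7-33 FREE]
Op 3: c = malloc(6) -> c = 7; heap: [0-0 ALLOC][1-6 ALLOC][7-12 ALLOC][13-33 FREE]
Op 4: d = malloc(1) -> d = 13; heap: [0-0 ALLOC][1-6 ALLOC][7-12 ALLOC][13-13 ALLOC][14-33 FREE]
Op 5: b = realloc(b, 3) -> b = 1; heap: [0-0 ALLOC][1-3 ALLOC][4-6 FREE][7-12 ALLOC][13-13 ALLOC][14-33 FREE]
Op 6: free(b) -> (freed b); heap: [0-0 ALLOC][1-6 FREE][7-12 ALLOC][13-13 ALLOC][14-33 FREE]

Answer: [0-0 ALLOC][1-6 FREE][7-12 ALLOC][13-13 ALLOC][14-33 FREE]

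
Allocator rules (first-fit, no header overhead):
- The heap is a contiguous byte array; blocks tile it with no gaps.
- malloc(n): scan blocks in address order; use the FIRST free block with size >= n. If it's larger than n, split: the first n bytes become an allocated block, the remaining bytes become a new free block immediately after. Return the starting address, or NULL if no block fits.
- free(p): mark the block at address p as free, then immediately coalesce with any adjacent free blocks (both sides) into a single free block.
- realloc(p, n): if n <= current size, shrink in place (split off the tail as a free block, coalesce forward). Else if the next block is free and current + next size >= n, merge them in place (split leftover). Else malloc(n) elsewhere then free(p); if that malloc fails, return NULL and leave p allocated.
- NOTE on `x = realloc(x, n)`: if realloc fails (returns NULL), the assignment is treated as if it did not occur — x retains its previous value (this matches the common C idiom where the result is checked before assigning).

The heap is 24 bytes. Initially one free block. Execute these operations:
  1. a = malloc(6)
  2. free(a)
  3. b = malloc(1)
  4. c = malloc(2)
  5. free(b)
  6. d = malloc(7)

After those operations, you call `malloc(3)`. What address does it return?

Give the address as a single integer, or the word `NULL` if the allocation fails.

Answer: 10

Derivation:
Op 1: a = malloc(6) -> a = 0; heap: [0-5 ALLOC][6-23 FREE]
Op 2: free(a) -> (freed a); heap: [0-23 FREE]
Op 3: b = malloc(1) -> b = 0; heap: [0-0 ALLOC][1-23 FREE]
Op 4: c = malloc(2) -> c = 1; heap: [0-0 ALLOC][1-2 ALLOC][3-23 FREE]
Op 5: free(b) -> (freed b); heap: [0-0 FREE][1-2 ALLOC][3-23 FREE]
Op 6: d = malloc(7) -> d = 3; heap: [0-0 FREE][1-2 ALLOC][3-9 ALLOC][10-23 FREE]
malloc(3): first-fit scan over [0-0 FREE][1-2 ALLOC][3-9 ALLOC][10-23 FREE] -> 10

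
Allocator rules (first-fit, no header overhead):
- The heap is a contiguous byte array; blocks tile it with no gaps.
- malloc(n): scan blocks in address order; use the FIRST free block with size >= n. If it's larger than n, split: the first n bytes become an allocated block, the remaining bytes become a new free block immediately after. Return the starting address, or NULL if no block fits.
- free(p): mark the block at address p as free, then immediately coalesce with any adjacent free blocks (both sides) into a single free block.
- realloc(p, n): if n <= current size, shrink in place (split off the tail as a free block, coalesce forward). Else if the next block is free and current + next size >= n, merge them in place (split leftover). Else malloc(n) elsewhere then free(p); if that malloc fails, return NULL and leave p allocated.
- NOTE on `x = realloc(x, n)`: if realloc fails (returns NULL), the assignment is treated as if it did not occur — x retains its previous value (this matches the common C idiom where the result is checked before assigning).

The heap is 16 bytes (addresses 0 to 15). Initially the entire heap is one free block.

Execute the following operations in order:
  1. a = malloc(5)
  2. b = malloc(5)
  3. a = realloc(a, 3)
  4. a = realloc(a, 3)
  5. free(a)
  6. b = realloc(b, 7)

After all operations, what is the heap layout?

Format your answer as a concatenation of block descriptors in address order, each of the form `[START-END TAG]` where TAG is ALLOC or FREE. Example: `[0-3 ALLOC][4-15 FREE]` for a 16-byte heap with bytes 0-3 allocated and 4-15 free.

Answer: [0-4 FREE][5-11 ALLOC][12-15 FREE]

Derivation:
Op 1: a = malloc(5) -> a = 0; heap: [0-4 ALLOC][5-15 FREE]
Op 2: b = malloc(5) -> b = 5; heap: [0-4 ALLOC][5-9 ALLOC][10-15 FREE]
Op 3: a = realloc(a, 3) -> a = 0; heap: [0-2 ALLOC][3-4 FREE][5-9 ALLOC][10-15 FREE]
Op 4: a = realloc(a, 3) -> a = 0; heap: [0-2 ALLOC][3-4 FREE][5-9 ALLOC][10-15 FREE]
Op 5: free(a) -> (freed a); heap: [0-4 FREE][5-9 ALLOC][10-15 FREE]
Op 6: b = realloc(b, 7) -> b = 5; heap: [0-4 FREE][5-11 ALLOC][12-15 FREE]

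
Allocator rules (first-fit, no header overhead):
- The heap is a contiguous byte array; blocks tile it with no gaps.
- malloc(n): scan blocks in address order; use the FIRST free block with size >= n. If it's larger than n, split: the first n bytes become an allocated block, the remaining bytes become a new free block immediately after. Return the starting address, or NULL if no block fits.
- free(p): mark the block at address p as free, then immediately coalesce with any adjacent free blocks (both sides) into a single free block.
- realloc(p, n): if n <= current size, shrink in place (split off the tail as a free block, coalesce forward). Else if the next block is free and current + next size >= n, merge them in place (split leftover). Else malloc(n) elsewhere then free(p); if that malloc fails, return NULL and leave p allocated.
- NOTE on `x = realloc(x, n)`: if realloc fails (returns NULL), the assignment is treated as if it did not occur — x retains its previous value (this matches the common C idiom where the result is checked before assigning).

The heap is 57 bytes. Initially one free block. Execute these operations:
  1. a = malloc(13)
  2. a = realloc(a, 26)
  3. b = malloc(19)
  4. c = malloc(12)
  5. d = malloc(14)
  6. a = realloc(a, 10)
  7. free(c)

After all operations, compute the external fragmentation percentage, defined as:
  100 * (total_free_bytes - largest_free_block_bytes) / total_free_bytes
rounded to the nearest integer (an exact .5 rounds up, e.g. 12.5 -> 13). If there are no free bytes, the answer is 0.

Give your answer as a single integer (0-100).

Op 1: a = malloc(13) -> a = 0; heap: [0-12 ALLOC][13-56 FREE]
Op 2: a = realloc(a, 26) -> a = 0; heap: [0-25 ALLOC][26-56 FREE]
Op 3: b = malloc(19) -> b = 26; heap: [0-25 ALLOC][26-44 ALLOC][45-56 FREE]
Op 4: c = malloc(12) -> c = 45; heap: [0-25 ALLOC][26-44 ALLOC][45-56 ALLOC]
Op 5: d = malloc(14) -> d = NULL; heap: [0-25 ALLOC][26-44 ALLOC][45-56 ALLOC]
Op 6: a = realloc(a, 10) -> a = 0; heap: [0-9 ALLOC][10-25 FREE][26-44 ALLOC][45-56 ALLOC]
Op 7: free(c) -> (freed c); heap: [0-9 ALLOC][10-25 FREE][26-44 ALLOC][45-56 FREE]
Free blocks: [16 12] total_free=28 largest=16 -> 100*(28-16)/28 = 1200/28 ≈ 42.857 -> rounds to 43

Answer: 43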